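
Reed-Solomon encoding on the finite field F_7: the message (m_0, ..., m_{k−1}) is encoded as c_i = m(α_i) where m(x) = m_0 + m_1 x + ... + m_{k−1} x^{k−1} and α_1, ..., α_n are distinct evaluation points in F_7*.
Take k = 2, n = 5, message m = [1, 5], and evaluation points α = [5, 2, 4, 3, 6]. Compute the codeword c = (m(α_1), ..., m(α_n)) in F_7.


c = [5, 4, 0, 2, 3]

Message polynomial: m(x) = 1 + 5·x (mod 7).
For each evaluation point α_i, compute m(α_i) mod 7:
  α_1 = 5: Horner steps 5 → 5, so m(5) = 5.
  α_2 = 2: Horner steps 5 → 4, so m(2) = 4.
  α_3 = 4: Horner steps 5 → 0, so m(4) = 0.
  α_4 = 3: Horner steps 5 → 2, so m(3) = 2.
  α_5 = 6: Horner steps 5 → 3, so m(6) = 3.
Codeword c = [5, 4, 0, 2, 3] ∈ F_7^5.


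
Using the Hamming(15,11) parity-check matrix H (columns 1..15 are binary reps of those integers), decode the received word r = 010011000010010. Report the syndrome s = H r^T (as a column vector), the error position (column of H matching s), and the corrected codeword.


s = (0, 1, 0, 0)^T, error position = 4, corrected codeword c = 010111000010010

Compute s = H r^T mod 2 one row at a time:
  s_1 = 0 + 0 + 0 + 1 + 0 + 0 + 1 + 0 = 2 ≡ 0 (mod 2).
  s_2 = 0 + 1 + 1 + 0 + 0 + 0 + 1 + 0 = 3 ≡ 1 (mod 2).
  s_3 = 1 + 0 + 1 + 0 + 0 + 1 + 1 + 0 = 4 ≡ 0 (mod 2).
  s_4 = 0 + 0 + 1 + 0 + 0 + 1 + 0 + 0 = 2 ≡ 0 (mod 2).
s = (0, 1, 0, 0)^T — this equals column 4 of H (binary 0100), so error is at position 4.
Correct: flip bit 4 of r = 010011000010010 to get c = 010111000010010.


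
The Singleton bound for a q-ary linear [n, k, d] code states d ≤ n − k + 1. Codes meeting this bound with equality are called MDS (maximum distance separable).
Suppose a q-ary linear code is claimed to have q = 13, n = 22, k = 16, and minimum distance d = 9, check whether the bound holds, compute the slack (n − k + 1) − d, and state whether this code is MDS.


Singleton RHS = n − k + 1 = 7, slack = -2, bound violated (no such code; not MDS).

Singleton bound: d ≤ n − k + 1.
Here n = 22, k = 16, so n − k + 1 = 7.
Given d = 9, check d ≤ 7: NO.
Slack = (n − k + 1) − d = -2.
The slack is negative: d = 9 exceeds n − k + 1 = 7 by 2, so the Singleton bound is violated and no linear [22, 16, 9]_13 code can exist. In particular it is not MDS (MDS requires d = n − k + 1 exactly).
Description: the claimed parameters are [22, 16, 9]_13; such a code would be impossible (violates the Singleton bound).


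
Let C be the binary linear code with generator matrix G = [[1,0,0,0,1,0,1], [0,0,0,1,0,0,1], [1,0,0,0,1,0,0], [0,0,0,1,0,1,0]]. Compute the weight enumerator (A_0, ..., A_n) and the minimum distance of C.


Weight distribution: A_0 = 1, A_1 = 3, A_2 = 4, A_3 = 4, A_4 = 3, A_5 = 1. Minimum distance d = 1.

Enumerate all 2^4 = 16 messages m ∈ F_2^4.
For each, compute codeword c = mG in F_2^7, then tally its weight.
  m = 0000 → c = 0000000, weight = 0.
  m = 1000 → c = 1000101, weight = 3.
  m = 0100 → c = 0001001, weight = 2.
  m = 1100 → c = 1001100, weight = 3.
  m = 0010 → c = 1000100, weight = 2.
  m = 1010 → c = 0000001, weight = 1.
  m = 0110 → c = 1001101, weight = 4.
  m = 1110 → c = 0001000, weight = 1.
  m = 0001 → c = 0001010, weight = 2.
  m = 1001 → c = 1001111, weight = 5.
  m = 0101 → c = 0000011, weight = 2.
  m = 1101 → c = 1000110, weight = 3.
  m = 0011 → c = 1001110, weight = 4.
  m = 1011 → c = 0001011, weight = 3.
  m = 0111 → c = 1000111, weight = 4.
  m = 1111 → c = 0000010, weight = 1.
Tally weights:
  weight 0: 1 codewords.
  weight 1: 3 codewords.
  weight 2: 4 codewords.
  weight 3: 4 codewords.
  weight 4: 3 codewords.
  weight 5: 1 codewords.
Minimum distance d = smallest w > 0 with A_w > 0 = 1.
Sanity: Σ A_w = 16 = 2^4 = 16 ✓.


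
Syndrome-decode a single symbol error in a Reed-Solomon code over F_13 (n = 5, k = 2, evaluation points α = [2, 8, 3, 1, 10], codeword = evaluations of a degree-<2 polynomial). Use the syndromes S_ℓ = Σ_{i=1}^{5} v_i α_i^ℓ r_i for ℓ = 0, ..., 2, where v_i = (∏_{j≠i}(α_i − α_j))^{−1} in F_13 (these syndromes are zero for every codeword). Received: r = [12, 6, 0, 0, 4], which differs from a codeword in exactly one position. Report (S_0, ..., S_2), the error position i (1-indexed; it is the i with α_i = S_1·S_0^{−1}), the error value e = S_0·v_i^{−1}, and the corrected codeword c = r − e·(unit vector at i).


S = (3, 9, 1), error at position 3, error magnitude e = 2, c = [12, 6, 11, 0, 4].

Step 1: column multipliers v_i = (∏_{j≠i}(α_i − α_j))^{−1} mod 13.
  i = 1 (α = 2): (2−8)(2−3)(2−1)(2−10) = (−6)·(−1)·1·(−8) = −48 ≡ 4, so v_1 = 4^{−1} = 10 (mod 13).
  i = 2 (α = 8): (8−2)(8−3)(8−1)(8−10) = 6·5·7·(−2) = −420 ≡ 9, so v_2 = 9^{−1} = 3 (mod 13).
  i = 3 (α = 3): (3−2)(3−8)(3−1)(3−10) = 1·(−5)·2·(−7) = 70 ≡ 5, so v_3 = 5^{−1} = 8 (mod 13).
  i = 4 (α = 1): (1−2)(1−8)(1−3)(1−10) = (−1)·(−7)·(−2)·(−9) = 126 ≡ 9, so v_4 = 9^{−1} = 3 (mod 13).
  i = 5 (α = 10): (10−2)(10−8)(10−3)(10−1) = 8·2·7·9 = 1008 ≡ 7, so v_5 = 7^{−1} = 2 (mod 13).
  v = [10, 3, 8, 3, 2].
Step 2: syndromes of r = [12, 6, 0, 0, 4] (all sums mod 13).
  S_0 = Σ v_i r_i = 10·12 + 3·6 + 8·0 + 3·0 + 2·4 = 146 ≡ 3.
  S_1 = Σ v_i α_i r_i = 10·2·12 + 3·8·6 + 8·3·0 + 3·1·0 + 2·10·4 = 464 ≡ 9.
  α_i^2 mod 13 = [4, 12, 9, 1, 9].
  S_2 = Σ v_i α_i^2 r_i = 10·4·12 + 3·12·6 + 8·9·0 + 3·1·0 + 2·9·4 = 768 ≡ 1.
  S = (3, 9, 1) ≠ 0, so r is not a codeword (an error is present).
Step 3: locate the error. For a single error e at position i, S_ℓ = v_i·e·α_i^ℓ, so α_err = S_1/S_0.
  S_0^{−1} = 3^{−1} = 9 (mod 13), so α_err = 9·9 = 81 ≡ 3 = α_3. Error position i = 3.
  Consistency check: S_2/S_1 = 1·3 = 3 ≡ 3 = α_err ✓ (single-error assumption holds).
Step 4: error magnitude e = S_0/v_3 = S_0·∏_{j≠3}(α_3 − α_j) = 3·5 = 15 ≡ 2 (mod 13).
Step 5: correct position 3: c_3 = r_3 − e = 0 − 2 ≡ 11 (mod 13). Hence c = [12, 6, 11, 0, 4].
  Check: interpolating c through the α_i gives m(x) = 1 + 12·x (degree < 2) with m(α_i) = c_i for every i, so c is indeed a codeword.


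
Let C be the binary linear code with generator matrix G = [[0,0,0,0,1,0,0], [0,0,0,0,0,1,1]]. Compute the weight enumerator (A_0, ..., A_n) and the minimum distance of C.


Weight distribution: A_0 = 1, A_1 = 1, A_2 = 1, A_3 = 1. Minimum distance d = 1.

Enumerate all 2^2 = 4 messages m ∈ F_2^2.
For each, compute codeword c = mG in F_2^7, then tally its weight.
  m = 00 → c = 0000000, weight = 0.
  m = 10 → c = 0000100, weight = 1.
  m = 01 → c = 0000011, weight = 2.
  m = 11 → c = 0000111, weight = 3.
Tally weights:
  weight 0: 1 codewords.
  weight 1: 1 codewords.
  weight 2: 1 codewords.
  weight 3: 1 codewords.
Minimum distance d = smallest w > 0 with A_w > 0 = 1.
Sanity: Σ A_w = 4 = 2^2 = 4 ✓.


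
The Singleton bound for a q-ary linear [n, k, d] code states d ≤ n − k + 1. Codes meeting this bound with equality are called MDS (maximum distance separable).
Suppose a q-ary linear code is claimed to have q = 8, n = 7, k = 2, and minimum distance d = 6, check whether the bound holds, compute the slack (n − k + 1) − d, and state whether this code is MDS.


Singleton RHS = n − k + 1 = 6, slack = 0, bound satisfied, MDS.

Singleton bound: d ≤ n − k + 1.
Here n = 7, k = 2, so n − k + 1 = 6.
Given d = 6, check d ≤ 6: YES.
Slack = (n − k + 1) − d = 0.
The code is MDS (slack = 0).
Description: the claimed parameters are [7, 2, 6]_8; such a code would be MDS (meets Singleton bound).


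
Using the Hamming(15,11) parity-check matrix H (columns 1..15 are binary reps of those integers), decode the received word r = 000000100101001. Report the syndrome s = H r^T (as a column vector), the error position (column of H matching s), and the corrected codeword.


s = (1, 1, 1, 0)^T, error position = 14, corrected codeword c = 000000100101011

Compute s = H r^T mod 2 one row at a time:
  s_1 = 0 + 0 + 1 + 0 + 1 + 0 + 0 + 1 = 3 ≡ 1 (mod 2).
  s_2 = 0 + 0 + 0 + 1 + 1 + 0 + 0 + 1 = 3 ≡ 1 (mod 2).
  s_3 = 0 + 0 + 0 + 1 + 1 + 0 + 0 + 1 = 3 ≡ 1 (mod 2).
  s_4 = 0 + 0 + 0 + 1 + 0 + 0 + 0 + 1 = 2 ≡ 0 (mod 2).
s = (1, 1, 1, 0)^T — this equals column 14 of H (binary 1110), so error is at position 14.
Correct: flip bit 14 of r = 000000100101001 to get c = 000000100101011.


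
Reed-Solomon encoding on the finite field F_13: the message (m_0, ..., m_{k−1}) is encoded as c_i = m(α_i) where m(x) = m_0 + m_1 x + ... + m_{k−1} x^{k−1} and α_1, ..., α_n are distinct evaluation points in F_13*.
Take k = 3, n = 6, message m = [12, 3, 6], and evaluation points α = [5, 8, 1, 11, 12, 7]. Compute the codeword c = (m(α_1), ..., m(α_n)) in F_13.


c = [8, 4, 8, 4, 2, 2]

Message polynomial: m(x) = 12 + 3·x + 6·x^2 (mod 13).
For each evaluation point α_i, compute m(α_i) mod 13:
  α_1 = 5: Horner steps 6 → 7 → 8, so m(5) = 8.
  α_2 = 8: Horner steps 6 → 12 → 4, so m(8) = 4.
  α_3 = 1: Horner steps 6 → 9 → 8, so m(1) = 8.
  α_4 = 11: Horner steps 6 → 4 → 4, so m(11) = 4.
  α_5 = 12: Horner steps 6 → 10 → 2, so m(12) = 2.
  α_6 = 7: Horner steps 6 → 6 → 2, so m(7) = 2.
Codeword c = [8, 4, 8, 4, 2, 2] ∈ F_13^6.


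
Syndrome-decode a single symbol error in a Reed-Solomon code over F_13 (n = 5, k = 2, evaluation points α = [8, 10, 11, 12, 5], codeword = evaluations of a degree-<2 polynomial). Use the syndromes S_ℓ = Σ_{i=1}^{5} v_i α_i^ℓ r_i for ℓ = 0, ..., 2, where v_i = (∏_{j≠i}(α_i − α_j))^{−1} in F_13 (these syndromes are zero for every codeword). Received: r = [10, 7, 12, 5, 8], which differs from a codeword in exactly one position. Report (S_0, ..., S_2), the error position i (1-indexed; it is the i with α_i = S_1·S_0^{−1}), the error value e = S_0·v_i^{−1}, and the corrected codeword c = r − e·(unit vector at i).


S = (10, 3, 10), error at position 4, error magnitude e = 1, c = [10, 7, 12, 4, 8].

Step 1: column multipliers v_i = (∏_{j≠i}(α_i − α_j))^{−1} mod 13.
  i = 1 (α = 8): (8−10)(8−11)(8−12)(8−5) = (−2)·(−3)·(−4)·3 = −72 ≡ 6, so v_1 = 6^{−1} = 11 (mod 13).
  i = 2 (α = 10): (10−8)(10−11)(10−12)(10−5) = 2·(−1)·(−2)·5 = 20 ≡ 7, so v_2 = 7^{−1} = 2 (mod 13).
  i = 3 (α = 11): (11−8)(11−10)(11−12)(11−5) = 3·1·(−1)·6 = −18 ≡ 8, so v_3 = 8^{−1} = 5 (mod 13).
  i = 4 (α = 12): (12−8)(12−10)(12−11)(12−5) = 4·2·1·7 = 56 ≡ 4, so v_4 = 4^{−1} = 10 (mod 13).
  i = 5 (α = 5): (5−8)(5−10)(5−11)(5−12) = (−3)·(−5)·(−6)·(−7) = 630 ≡ 6, so v_5 = 6^{−1} = 11 (mod 13).
  v = [11, 2, 5, 10, 11].
Step 2: syndromes of r = [10, 7, 12, 5, 8] (all sums mod 13).
  S_0 = Σ v_i r_i = 11·10 + 2·7 + 5·12 + 10·5 + 11·8 = 322 ≡ 10.
  S_1 = Σ v_i α_i r_i = 11·8·10 + 2·10·7 + 5·11·12 + 10·12·5 + 11·5·8 = 2720 ≡ 3.
  α_i^2 mod 13 = [12, 9, 4, 1, 12].
  S_2 = Σ v_i α_i^2 r_i = 11·12·10 + 2·9·7 + 5·4·12 + 10·1·5 + 11·12·8 = 2792 ≡ 10.
  S = (10, 3, 10) ≠ 0, so r is not a codeword (an error is present).
Step 3: locate the error. For a single error e at position i, S_ℓ = v_i·e·α_i^ℓ, so α_err = S_1/S_0.
  S_0^{−1} = 10^{−1} = 4 (mod 13), so α_err = 3·4 = 12 ≡ 12 = α_4. Error position i = 4.
  Consistency check: S_2/S_1 = 10·9 = 90 ≡ 12 = α_err ✓ (single-error assumption holds).
Step 4: error magnitude e = S_0/v_4 = S_0·∏_{j≠4}(α_4 − α_j) = 10·4 = 40 ≡ 1 (mod 13).
Step 5: correct position 4: c_4 = r_4 − e = 5 − 1 ≡ 4 (mod 13). Hence c = [10, 7, 12, 4, 8].
  Check: interpolating c through the α_i gives m(x) = 9 + 5·x (degree < 2) with m(α_i) = c_i for every i, so c is indeed a codeword.


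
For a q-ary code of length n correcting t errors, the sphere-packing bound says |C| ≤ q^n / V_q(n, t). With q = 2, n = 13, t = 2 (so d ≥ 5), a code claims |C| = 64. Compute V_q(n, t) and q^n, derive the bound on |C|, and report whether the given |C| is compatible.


V_q(n, t) = 92, q^n = 8192, Hamming bound = 89, |C| = 64 ≤ bound (satisfied).

Step 1: Compute V_q(n, t) = Σ_{j=0}^2 C(n, j) (q−1)^j.
  j = 0: C(13,0)·(1)^0 = 1·1 = 1.
  j = 1: C(13,1)·(1)^1 = 13·1 = 13.
  j = 2: C(13,2)·(1)^2 = 78·1 = 78.
  V_q(n, t) = 1 + 13 + 78 = 92.
Step 2: q^n = 2^13 = 8192.
Step 3: Hamming bound ⌊q^n / V_q(n,t)⌋ = ⌊8192/92⌋ = 89.
Step 4: Compare |C| = 64 to 89: satisfied.
The claimed |C| lies below the Hamming bound.


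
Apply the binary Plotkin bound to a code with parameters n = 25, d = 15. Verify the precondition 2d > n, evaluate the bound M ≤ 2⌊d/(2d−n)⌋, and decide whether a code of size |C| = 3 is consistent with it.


Plotkin bound M ≤ 6; given |C| = 3 ≤ bound (satisfied).

Check applicability: 2d = 30, n = 25.
2d − n = 5 > 0, so Plotkin applies.
Compute d/(2d−n) = 15/5 ≈ 3.0000.
⌊d/(2d−n)⌋ = 3.
Plotkin bound: M ≤ 2·3 = 6.
Given |C| = 3, check: satisfied.
This |C| is below the Plotkin bound.


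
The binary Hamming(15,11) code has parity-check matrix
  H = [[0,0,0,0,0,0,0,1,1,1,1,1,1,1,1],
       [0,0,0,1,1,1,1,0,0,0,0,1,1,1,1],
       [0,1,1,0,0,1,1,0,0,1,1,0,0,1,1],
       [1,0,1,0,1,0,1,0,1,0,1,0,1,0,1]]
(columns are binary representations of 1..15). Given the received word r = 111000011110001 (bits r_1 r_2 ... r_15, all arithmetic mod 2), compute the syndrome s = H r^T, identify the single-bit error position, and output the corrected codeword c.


s = (1, 1, 1, 1)^T, error position = 15, corrected codeword c = 111000011110000

Compute s = H r^T mod 2 one row at a time:
  s_1 = 1 + 1 + 1 + 1 + 0 + 0 + 0 + 1 = 5 ≡ 1 (mod 2).
  s_2 = 0 + 0 + 0 + 0 + 0 + 0 + 0 + 1 = 1 ≡ 1 (mod 2).
  s_3 = 1 + 1 + 0 + 0 + 1 + 1 + 0 + 1 = 5 ≡ 1 (mod 2).
  s_4 = 1 + 1 + 0 + 0 + 1 + 1 + 0 + 1 = 5 ≡ 1 (mod 2).
s = (1, 1, 1, 1)^T — this equals column 15 of H (binary 1111), so error is at position 15.
Correct: flip bit 15 of r = 111000011110001 to get c = 111000011110000.


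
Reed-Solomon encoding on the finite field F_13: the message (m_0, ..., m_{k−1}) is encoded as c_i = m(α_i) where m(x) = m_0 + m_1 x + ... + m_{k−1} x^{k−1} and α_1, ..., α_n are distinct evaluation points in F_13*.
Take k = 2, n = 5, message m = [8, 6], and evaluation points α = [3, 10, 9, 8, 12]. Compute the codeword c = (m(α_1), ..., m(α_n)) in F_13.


c = [0, 3, 10, 4, 2]

Message polynomial: m(x) = 8 + 6·x (mod 13).
For each evaluation point α_i, compute m(α_i) mod 13:
  α_1 = 3: Horner steps 6 → 0, so m(3) = 0.
  α_2 = 10: Horner steps 6 → 3, so m(10) = 3.
  α_3 = 9: Horner steps 6 → 10, so m(9) = 10.
  α_4 = 8: Horner steps 6 → 4, so m(8) = 4.
  α_5 = 12: Horner steps 6 → 2, so m(12) = 2.
Codeword c = [0, 3, 10, 4, 2] ∈ F_13^5.


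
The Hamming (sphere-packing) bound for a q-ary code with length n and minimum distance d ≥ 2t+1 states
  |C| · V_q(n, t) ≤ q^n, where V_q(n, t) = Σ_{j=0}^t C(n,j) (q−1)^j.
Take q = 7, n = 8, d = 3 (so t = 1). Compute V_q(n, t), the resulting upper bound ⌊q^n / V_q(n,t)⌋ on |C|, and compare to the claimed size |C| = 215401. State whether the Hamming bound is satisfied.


V_q(n, t) = 49, q^n = 5764801, Hamming bound = 117649, |C| = 215401 > bound (violated).

Step 1: Compute V_q(n, t) = Σ_{j=0}^1 C(n, j) (q−1)^j.
  j = 0: C(8,0)·(6)^0 = 1·1 = 1.
  j = 1: C(8,1)·(6)^1 = 8·6 = 48.
  V_q(n, t) = 1 + 48 = 49.
Step 2: q^n = 7^8 = 5764801.
Step 3: Hamming bound ⌊q^n / V_q(n,t)⌋ = ⌊5764801/49⌋ = 117649.
Step 4: Compare |C| = 215401 to 117649: violated.
The claimed |C| lies above the Hamming bound, so no 7-ary code of length 8 with d ≥ 3 can have 215401 codewords.


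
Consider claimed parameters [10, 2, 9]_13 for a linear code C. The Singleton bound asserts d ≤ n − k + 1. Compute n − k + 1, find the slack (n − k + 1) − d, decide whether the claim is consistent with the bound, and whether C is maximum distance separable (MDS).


Singleton RHS = n − k + 1 = 9, slack = 0, bound satisfied, MDS.

Singleton bound: d ≤ n − k + 1.
Here n = 10, k = 2, so n − k + 1 = 9.
Given d = 9, check d ≤ 9: YES.
Slack = (n − k + 1) − d = 0.
The code is MDS (slack = 0).
Description: the claimed parameters are [10, 2, 9]_13; such a code would be MDS (meets Singleton bound).


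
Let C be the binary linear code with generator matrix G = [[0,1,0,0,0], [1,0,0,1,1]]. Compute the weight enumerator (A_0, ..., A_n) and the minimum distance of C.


Weight distribution: A_0 = 1, A_1 = 1, A_3 = 1, A_4 = 1. Minimum distance d = 1.

Enumerate all 2^2 = 4 messages m ∈ F_2^2.
For each, compute codeword c = mG in F_2^5, then tally its weight.
  m = 00 → c = 00000, weight = 0.
  m = 10 → c = 01000, weight = 1.
  m = 01 → c = 10011, weight = 3.
  m = 11 → c = 11011, weight = 4.
Tally weights:
  weight 0: 1 codewords.
  weight 1: 1 codewords.
  weight 3: 1 codewords.
  weight 4: 1 codewords.
Minimum distance d = smallest w > 0 with A_w > 0 = 1.
Sanity: Σ A_w = 4 = 2^2 = 4 ✓.


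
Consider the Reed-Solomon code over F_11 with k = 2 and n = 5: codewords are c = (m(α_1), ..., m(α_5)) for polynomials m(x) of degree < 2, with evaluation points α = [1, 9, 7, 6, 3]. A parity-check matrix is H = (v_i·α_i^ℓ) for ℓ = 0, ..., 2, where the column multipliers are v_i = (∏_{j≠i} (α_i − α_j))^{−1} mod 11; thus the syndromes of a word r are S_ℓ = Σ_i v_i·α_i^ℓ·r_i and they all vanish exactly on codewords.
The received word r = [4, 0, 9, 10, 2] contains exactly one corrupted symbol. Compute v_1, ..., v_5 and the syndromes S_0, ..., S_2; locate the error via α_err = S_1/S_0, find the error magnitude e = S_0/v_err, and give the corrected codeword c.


S = (2, 7, 8), error at position 2, error magnitude e = 4, c = [4, 7, 9, 10, 2].

Step 1: column multipliers v_i = (∏_{j≠i}(α_i − α_j))^{−1} mod 11.
  i = 1 (α = 1): (1−9)(1−7)(1−6)(1−3) = (−8)·(−6)·(−5)·(−2) = 480 ≡ 7, so v_1 = 7^{−1} = 8 (mod 11).
  i = 2 (α = 9): (9−1)(9−7)(9−6)(9−3) = 8·2·3·6 = 288 ≡ 2, so v_2 = 2^{−1} = 6 (mod 11).
  i = 3 (α = 7): (7−1)(7−9)(7−6)(7−3) = 6·(−2)·1·4 = −48 ≡ 7, so v_3 = 7^{−1} = 8 (mod 11).
  i = 4 (α = 6): (6−1)(6−9)(6−7)(6−3) = 5·(−3)·(−1)·3 = 45 ≡ 1, so v_4 = 1^{−1} = 1 (mod 11).
  i = 5 (α = 3): (3−1)(3−9)(3−7)(3−6) = 2·(−6)·(−4)·(−3) = −144 ≡ 10, so v_5 = 10^{−1} = 10 (mod 11).
  v = [8, 6, 8, 1, 10].
Step 2: syndromes of r = [4, 0, 9, 10, 2] (all sums mod 11).
  S_0 = Σ v_i r_i = 8·4 + 6·0 + 8·9 + 1·10 + 10·2 = 134 ≡ 2.
  S_1 = Σ v_i α_i r_i = 8·1·4 + 6·9·0 + 8·7·9 + 1·6·10 + 10·3·2 = 656 ≡ 7.
  α_i^2 mod 11 = [1, 4, 5, 3, 9].
  S_2 = Σ v_i α_i^2 r_i = 8·1·4 + 6·4·0 + 8·5·9 + 1·3·10 + 10·9·2 = 602 ≡ 8.
  S = (2, 7, 8) ≠ 0, so r is not a codeword (an error is present).
Step 3: locate the error. For a single error e at position i, S_ℓ = v_i·e·α_i^ℓ, so α_err = S_1/S_0.
  S_0^{−1} = 2^{−1} = 6 (mod 11), so α_err = 7·6 = 42 ≡ 9 = α_2. Error position i = 2.
  Consistency check: S_2/S_1 = 8·8 = 64 ≡ 9 = α_err ✓ (single-error assumption holds).
Step 4: error magnitude e = S_0/v_2 = S_0·∏_{j≠2}(α_2 − α_j) = 2·2 = 4 ≡ 4 (mod 11).
Step 5: correct position 2: c_2 = r_2 − e = 0 − 4 ≡ 7 (mod 11). Hence c = [4, 7, 9, 10, 2].
  Check: interpolating c through the α_i gives m(x) = 5 + 10·x (degree < 2) with m(α_i) = c_i for every i, so c is indeed a codeword.


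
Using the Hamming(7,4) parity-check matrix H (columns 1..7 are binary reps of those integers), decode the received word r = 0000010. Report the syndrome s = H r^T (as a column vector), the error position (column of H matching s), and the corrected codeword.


s = (1, 1, 0)^T, error position = 6, corrected codeword c = 0000000

Compute s = H r^T mod 2 one row at a time:
  s_1 = 0 + 0 + 1 + 0 = 1 ≡ 1 (mod 2).
  s_2 = 0 + 0 + 1 + 0 = 1 ≡ 1 (mod 2).
  s_3 = 0 + 0 + 0 + 0 = 0 ≡ 0 (mod 2).
s = (1, 1, 0)^T — this equals column 6 of H (binary 110), so error is at position 6.
Correct: flip bit 6 of r = 0000010 to get c = 0000000.


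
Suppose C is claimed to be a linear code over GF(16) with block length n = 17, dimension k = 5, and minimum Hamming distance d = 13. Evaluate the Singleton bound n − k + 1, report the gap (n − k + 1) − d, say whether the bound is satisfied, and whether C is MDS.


Singleton RHS = n − k + 1 = 13, slack = 0, bound satisfied, MDS.

Singleton bound: d ≤ n − k + 1.
Here n = 17, k = 5, so n − k + 1 = 13.
Given d = 13, check d ≤ 13: YES.
Slack = (n − k + 1) − d = 0.
The code is MDS (slack = 0).
Description: the claimed parameters are [17, 5, 13]_16; such a code would be MDS (meets Singleton bound).


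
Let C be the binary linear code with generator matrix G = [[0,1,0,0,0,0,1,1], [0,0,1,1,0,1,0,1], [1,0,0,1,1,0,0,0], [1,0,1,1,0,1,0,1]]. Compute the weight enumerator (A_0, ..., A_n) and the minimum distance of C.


Weight distribution: A_0 = 1, A_1 = 1, A_2 = 1, A_3 = 2, A_4 = 3, A_5 = 5, A_6 = 3. Minimum distance d = 1.

Enumerate all 2^4 = 16 messages m ∈ F_2^4.
For each, compute codeword c = mG in F_2^8, then tally its weight.
  m = 0000 → c = 00000000, weight = 0.
  m = 1000 → c = 01000011, weight = 3.
  m = 0100 → c = 00110101, weight = 4.
  m = 1100 → c = 01110110, weight = 5.
  m = 0010 → c = 10011000, weight = 3.
  m = 1010 → c = 11011011, weight = 6.
  m = 0110 → c = 10101101, weight = 5.
  m = 1110 → c = 11101110, weight = 6.
  m = 0001 → c = 10110101, weight = 5.
  m = 1001 → c = 11110110, weight = 6.
  m = 0101 → c = 10000000, weight = 1.
  m = 1101 → c = 11000011, weight = 4.
  m = 0011 → c = 00101101, weight = 4.
  m = 1011 → c = 01101110, weight = 5.
  m = 0111 → c = 00011000, weight = 2.
  m = 1111 → c = 01011011, weight = 5.
Tally weights:
  weight 0: 1 codewords.
  weight 1: 1 codewords.
  weight 2: 1 codewords.
  weight 3: 2 codewords.
  weight 4: 3 codewords.
  weight 5: 5 codewords.
  weight 6: 3 codewords.
Minimum distance d = smallest w > 0 with A_w > 0 = 1.
Sanity: Σ A_w = 16 = 2^4 = 16 ✓.


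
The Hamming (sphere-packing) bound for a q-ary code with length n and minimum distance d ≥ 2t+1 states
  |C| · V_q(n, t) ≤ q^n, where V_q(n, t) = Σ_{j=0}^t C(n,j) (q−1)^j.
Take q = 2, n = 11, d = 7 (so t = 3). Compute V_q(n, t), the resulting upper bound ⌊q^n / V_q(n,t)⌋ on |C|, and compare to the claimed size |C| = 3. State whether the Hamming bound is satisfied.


V_q(n, t) = 232, q^n = 2048, Hamming bound = 8, |C| = 3 ≤ bound (satisfied).

Step 1: Compute V_q(n, t) = Σ_{j=0}^3 C(n, j) (q−1)^j.
  j = 0: C(11,0)·(1)^0 = 1·1 = 1.
  j = 1: C(11,1)·(1)^1 = 11·1 = 11.
  j = 2: C(11,2)·(1)^2 = 55·1 = 55.
  j = 3: C(11,3)·(1)^3 = 165·1 = 165.
  V_q(n, t) = 1 + 11 + 55 + 165 = 232.
Step 2: q^n = 2^11 = 2048.
Step 3: Hamming bound ⌊q^n / V_q(n,t)⌋ = ⌊2048/232⌋ = 8.
Step 4: Compare |C| = 3 to 8: satisfied.
The claimed |C| lies below the Hamming bound.


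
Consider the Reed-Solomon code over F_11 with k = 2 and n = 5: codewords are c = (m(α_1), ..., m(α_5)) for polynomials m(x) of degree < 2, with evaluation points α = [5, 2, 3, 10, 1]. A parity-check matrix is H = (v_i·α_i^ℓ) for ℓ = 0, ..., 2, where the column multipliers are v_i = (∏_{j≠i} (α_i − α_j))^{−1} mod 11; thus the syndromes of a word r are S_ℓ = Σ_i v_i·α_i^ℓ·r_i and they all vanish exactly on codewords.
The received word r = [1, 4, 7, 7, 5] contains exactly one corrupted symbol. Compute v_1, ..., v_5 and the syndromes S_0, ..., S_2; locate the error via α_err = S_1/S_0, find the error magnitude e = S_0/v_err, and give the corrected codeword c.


S = (8, 2, 6), error at position 3, error magnitude e = 4, c = [1, 4, 3, 7, 5].

Step 1: column multipliers v_i = (∏_{j≠i}(α_i − α_j))^{−1} mod 11.
  i = 1 (α = 5): (5−2)(5−3)(5−10)(5−1) = 3·2·(−5)·4 = −120 ≡ 1, so v_1 = 1^{−1} = 1 (mod 11).
  i = 2 (α = 2): (2−5)(2−3)(2−10)(2−1) = (−3)·(−1)·(−8)·1 = −24 ≡ 9, so v_2 = 9^{−1} = 5 (mod 11).
  i = 3 (α = 3): (3−5)(3−2)(3−10)(3−1) = (−2)·1·(−7)·2 = 28 ≡ 6, so v_3 = 6^{−1} = 2 (mod 11).
  i = 4 (α = 10): (10−5)(10−2)(10−3)(10−1) = 5·8·7·9 = 2520 ≡ 1, so v_4 = 1^{−1} = 1 (mod 11).
  i = 5 (α = 1): (1−5)(1−2)(1−3)(1−10) = (−4)·(−1)·(−2)·(−9) = 72 ≡ 6, so v_5 = 6^{−1} = 2 (mod 11).
  v = [1, 5, 2, 1, 2].
Step 2: syndromes of r = [1, 4, 7, 7, 5] (all sums mod 11).
  S_0 = Σ v_i r_i = 1·1 + 5·4 + 2·7 + 1·7 + 2·5 = 52 ≡ 8.
  S_1 = Σ v_i α_i r_i = 1·5·1 + 5·2·4 + 2·3·7 + 1·10·7 + 2·1·5 = 167 ≡ 2.
  α_i^2 mod 11 = [3, 4, 9, 1, 1].
  S_2 = Σ v_i α_i^2 r_i = 1·3·1 + 5·4·4 + 2·9·7 + 1·1·7 + 2·1·5 = 226 ≡ 6.
  S = (8, 2, 6) ≠ 0, so r is not a codeword (an error is present).
Step 3: locate the error. For a single error e at position i, S_ℓ = v_i·e·α_i^ℓ, so α_err = S_1/S_0.
  S_0^{−1} = 8^{−1} = 7 (mod 11), so α_err = 2·7 = 14 ≡ 3 = α_3. Error position i = 3.
  Consistency check: S_2/S_1 = 6·6 = 36 ≡ 3 = α_err ✓ (single-error assumption holds).
Step 4: error magnitude e = S_0/v_3 = S_0·∏_{j≠3}(α_3 − α_j) = 8·6 = 48 ≡ 4 (mod 11).
Step 5: correct position 3: c_3 = r_3 − e = 7 − 4 ≡ 3 (mod 11). Hence c = [1, 4, 3, 7, 5].
  Check: interpolating c through the α_i gives m(x) = 6 + 10·x (degree < 2) with m(α_i) = c_i for every i, so c is indeed a codeword.


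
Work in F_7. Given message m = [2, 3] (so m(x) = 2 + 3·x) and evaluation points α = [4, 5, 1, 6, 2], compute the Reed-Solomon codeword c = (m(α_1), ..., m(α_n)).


c = [0, 3, 5, 6, 1]

Message polynomial: m(x) = 2 + 3·x (mod 7).
For each evaluation point α_i, compute m(α_i) mod 7:
  α_1 = 4: Horner steps 3 → 0, so m(4) = 0.
  α_2 = 5: Horner steps 3 → 3, so m(5) = 3.
  α_3 = 1: Horner steps 3 → 5, so m(1) = 5.
  α_4 = 6: Horner steps 3 → 6, so m(6) = 6.
  α_5 = 2: Horner steps 3 → 1, so m(2) = 1.
Codeword c = [0, 3, 5, 6, 1] ∈ F_7^5.


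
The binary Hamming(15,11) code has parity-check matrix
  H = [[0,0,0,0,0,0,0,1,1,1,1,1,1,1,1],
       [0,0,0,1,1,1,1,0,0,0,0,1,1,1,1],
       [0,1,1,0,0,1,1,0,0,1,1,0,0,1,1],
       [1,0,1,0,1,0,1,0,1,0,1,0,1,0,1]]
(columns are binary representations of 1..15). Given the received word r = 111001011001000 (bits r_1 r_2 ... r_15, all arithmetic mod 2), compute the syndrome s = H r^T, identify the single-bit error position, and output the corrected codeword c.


s = (1, 0, 1, 1)^T, error position = 11, corrected codeword c = 111001011011000

Compute s = H r^T mod 2 one row at a time:
  s_1 = 1 + 1 + 0 + 0 + 1 + 0 + 0 + 0 = 3 ≡ 1 (mod 2).
  s_2 = 0 + 0 + 1 + 0 + 1 + 0 + 0 + 0 = 2 ≡ 0 (mod 2).
  s_3 = 1 + 1 + 1 + 0 + 0 + 0 + 0 + 0 = 3 ≡ 1 (mod 2).
  s_4 = 1 + 1 + 0 + 0 + 1 + 0 + 0 + 0 = 3 ≡ 1 (mod 2).
s = (1, 0, 1, 1)^T — this equals column 11 of H (binary 1011), so error is at position 11.
Correct: flip bit 11 of r = 111001011001000 to get c = 111001011011000.


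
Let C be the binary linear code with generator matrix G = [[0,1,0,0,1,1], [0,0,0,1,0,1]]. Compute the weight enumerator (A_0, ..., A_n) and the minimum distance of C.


Weight distribution: A_0 = 1, A_2 = 1, A_3 = 2. Minimum distance d = 2.

Enumerate all 2^2 = 4 messages m ∈ F_2^2.
For each, compute codeword c = mG in F_2^6, then tally its weight.
  m = 00 → c = 000000, weight = 0.
  m = 10 → c = 010011, weight = 3.
  m = 01 → c = 000101, weight = 2.
  m = 11 → c = 010110, weight = 3.
Tally weights:
  weight 0: 1 codewords.
  weight 2: 1 codewords.
  weight 3: 2 codewords.
Minimum distance d = smallest w > 0 with A_w > 0 = 2.
Sanity: Σ A_w = 4 = 2^2 = 4 ✓.


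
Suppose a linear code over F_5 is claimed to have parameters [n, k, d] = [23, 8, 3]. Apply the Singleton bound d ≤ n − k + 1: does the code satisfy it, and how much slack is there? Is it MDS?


Singleton RHS = n − k + 1 = 16, slack = 13, bound satisfied, not MDS.

Singleton bound: d ≤ n − k + 1.
Here n = 23, k = 8, so n − k + 1 = 16.
Given d = 3, check d ≤ 16: YES.
Slack = (n − k + 1) − d = 13.
The code is NOT MDS (slack = 13 > 0).
Description: the claimed parameters are [23, 8, 3]_5; such a code would be non-MDS.


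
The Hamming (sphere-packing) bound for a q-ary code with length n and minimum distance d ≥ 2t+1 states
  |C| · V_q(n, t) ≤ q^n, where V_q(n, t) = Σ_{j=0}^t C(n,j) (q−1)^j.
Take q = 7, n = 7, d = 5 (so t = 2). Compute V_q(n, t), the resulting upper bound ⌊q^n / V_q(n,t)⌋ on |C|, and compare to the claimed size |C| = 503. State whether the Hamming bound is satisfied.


V_q(n, t) = 799, q^n = 823543, Hamming bound = 1030, |C| = 503 ≤ bound (satisfied).

Step 1: Compute V_q(n, t) = Σ_{j=0}^2 C(n, j) (q−1)^j.
  j = 0: C(7,0)·(6)^0 = 1·1 = 1.
  j = 1: C(7,1)·(6)^1 = 7·6 = 42.
  j = 2: C(7,2)·(6)^2 = 21·36 = 756.
  V_q(n, t) = 1 + 42 + 756 = 799.
Step 2: q^n = 7^7 = 823543.
Step 3: Hamming bound ⌊q^n / V_q(n,t)⌋ = ⌊823543/799⌋ = 1030.
Step 4: Compare |C| = 503 to 1030: satisfied.
The claimed |C| lies below the Hamming bound.


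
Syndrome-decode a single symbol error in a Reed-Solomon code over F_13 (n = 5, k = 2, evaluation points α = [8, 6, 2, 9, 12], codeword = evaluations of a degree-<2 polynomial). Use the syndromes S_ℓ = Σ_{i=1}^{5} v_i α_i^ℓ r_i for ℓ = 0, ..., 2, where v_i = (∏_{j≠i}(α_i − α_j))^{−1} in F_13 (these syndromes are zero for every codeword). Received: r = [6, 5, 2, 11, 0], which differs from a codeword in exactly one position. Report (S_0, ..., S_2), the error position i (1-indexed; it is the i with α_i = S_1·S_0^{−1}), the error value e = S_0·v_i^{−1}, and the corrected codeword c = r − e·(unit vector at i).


S = (4, 11, 1), error at position 2, error magnitude e = 9, c = [6, 9, 2, 11, 0].

Step 1: column multipliers v_i = (∏_{j≠i}(α_i − α_j))^{−1} mod 13.
  i = 1 (α = 8): (8−6)(8−2)(8−9)(8−12) = 2·6·(−1)·(−4) = 48 ≡ 9, so v_1 = 9^{−1} = 3 (mod 13).
  i = 2 (α = 6): (6−8)(6−2)(6−9)(6−12) = (−2)·4·(−3)·(−6) = −144 ≡ 12, so v_2 = 12^{−1} = 12 (mod 13).
  i = 3 (α = 2): (2−8)(2−6)(2−9)(2−12) = (−6)·(−4)·(−7)·(−10) = 1680 ≡ 3, so v_3 = 3^{−1} = 9 (mod 13).
  i = 4 (α = 9): (9−8)(9−6)(9−2)(9−12) = 1·3·7·(−3) = −63 ≡ 2, so v_4 = 2^{−1} = 7 (mod 13).
  i = 5 (α = 12): (12−8)(12−6)(12−2)(12−9) = 4·6·10·3 = 720 ≡ 5, so v_5 = 5^{−1} = 8 (mod 13).
  v = [3, 12, 9, 7, 8].
Step 2: syndromes of r = [6, 5, 2, 11, 0] (all sums mod 13).
  S_0 = Σ v_i r_i = 3·6 + 12·5 + 9·2 + 7·11 + 8·0 = 173 ≡ 4.
  S_1 = Σ v_i α_i r_i = 3·8·6 + 12·6·5 + 9·2·2 + 7·9·11 + 8·12·0 = 1233 ≡ 11.
  α_i^2 mod 13 = [12, 10, 4, 3, 1].
  S_2 = Σ v_i α_i^2 r_i = 3·12·6 + 12·10·5 + 9·4·2 + 7·3·11 + 8·1·0 = 1119 ≡ 1.
  S = (4, 11, 1) ≠ 0, so r is not a codeword (an error is present).
Step 3: locate the error. For a single error e at position i, S_ℓ = v_i·e·α_i^ℓ, so α_err = S_1/S_0.
  S_0^{−1} = 4^{−1} = 10 (mod 13), so α_err = 11·10 = 110 ≡ 6 = α_2. Error position i = 2.
  Consistency check: S_2/S_1 = 1·6 = 6 ≡ 6 = α_err ✓ (single-error assumption holds).
Step 4: error magnitude e = S_0/v_2 = S_0·∏_{j≠2}(α_2 − α_j) = 4·12 = 48 ≡ 9 (mod 13).
Step 5: correct position 2: c_2 = r_2 − e = 5 − 9 ≡ 9 (mod 13). Hence c = [6, 9, 2, 11, 0].
  Check: interpolating c through the α_i gives m(x) = 5 + 5·x (degree < 2) with m(α_i) = c_i for every i, so c is indeed a codeword.


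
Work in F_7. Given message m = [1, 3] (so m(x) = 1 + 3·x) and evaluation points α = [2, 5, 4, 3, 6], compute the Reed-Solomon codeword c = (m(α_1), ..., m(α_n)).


c = [0, 2, 6, 3, 5]

Message polynomial: m(x) = 1 + 3·x (mod 7).
For each evaluation point α_i, compute m(α_i) mod 7:
  α_1 = 2: Horner steps 3 → 0, so m(2) = 0.
  α_2 = 5: Horner steps 3 → 2, so m(5) = 2.
  α_3 = 4: Horner steps 3 → 6, so m(4) = 6.
  α_4 = 3: Horner steps 3 → 3, so m(3) = 3.
  α_5 = 6: Horner steps 3 → 5, so m(6) = 5.
Codeword c = [0, 2, 6, 3, 5] ∈ F_7^5.


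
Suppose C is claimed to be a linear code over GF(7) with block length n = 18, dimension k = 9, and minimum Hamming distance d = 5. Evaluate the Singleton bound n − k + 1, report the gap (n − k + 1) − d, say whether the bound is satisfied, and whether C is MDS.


Singleton RHS = n − k + 1 = 10, slack = 5, bound satisfied, not MDS.

Singleton bound: d ≤ n − k + 1.
Here n = 18, k = 9, so n − k + 1 = 10.
Given d = 5, check d ≤ 10: YES.
Slack = (n − k + 1) − d = 5.
The code is NOT MDS (slack = 5 > 0).
Description: the claimed parameters are [18, 9, 5]_7; such a code would be non-MDS.


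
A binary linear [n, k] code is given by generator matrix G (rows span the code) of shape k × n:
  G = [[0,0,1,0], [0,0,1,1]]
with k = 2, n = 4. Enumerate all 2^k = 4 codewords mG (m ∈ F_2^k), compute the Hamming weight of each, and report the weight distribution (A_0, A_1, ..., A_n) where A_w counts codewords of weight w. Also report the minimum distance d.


Weight distribution: A_0 = 1, A_1 = 2, A_2 = 1. Minimum distance d = 1.

Enumerate all 2^2 = 4 messages m ∈ F_2^2.
For each, compute codeword c = mG in F_2^4, then tally its weight.
  m = 00 → c = 0000, weight = 0.
  m = 10 → c = 0010, weight = 1.
  m = 01 → c = 0011, weight = 2.
  m = 11 → c = 0001, weight = 1.
Tally weights:
  weight 0: 1 codewords.
  weight 1: 2 codewords.
  weight 2: 1 codewords.
Minimum distance d = smallest w > 0 with A_w > 0 = 1.
Sanity: Σ A_w = 4 = 2^2 = 4 ✓.


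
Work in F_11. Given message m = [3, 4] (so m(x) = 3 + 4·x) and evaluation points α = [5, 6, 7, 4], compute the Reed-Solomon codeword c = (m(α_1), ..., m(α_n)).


c = [1, 5, 9, 8]

Message polynomial: m(x) = 3 + 4·x (mod 11).
For each evaluation point α_i, compute m(α_i) mod 11:
  α_1 = 5: Horner steps 4 → 1, so m(5) = 1.
  α_2 = 6: Horner steps 4 → 5, so m(6) = 5.
  α_3 = 7: Horner steps 4 → 9, so m(7) = 9.
  α_4 = 4: Horner steps 4 → 8, so m(4) = 8.
Codeword c = [1, 5, 9, 8] ∈ F_11^4.


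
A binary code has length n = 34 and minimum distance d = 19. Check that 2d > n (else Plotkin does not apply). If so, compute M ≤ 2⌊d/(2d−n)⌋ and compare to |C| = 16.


Plotkin bound M ≤ 8; given |C| = 16 > bound (violated).

Check applicability: 2d = 38, n = 34.
2d − n = 4 > 0, so Plotkin applies.
Compute d/(2d−n) = 19/4 ≈ 4.7500.
⌊d/(2d−n)⌋ = 4.
Plotkin bound: M ≤ 2·4 = 8.
Given |C| = 16, check: VIOLATED.
This |C| is above the Plotkin bound, so no binary code with n = 34, d = 19 and 16 codewords exists.


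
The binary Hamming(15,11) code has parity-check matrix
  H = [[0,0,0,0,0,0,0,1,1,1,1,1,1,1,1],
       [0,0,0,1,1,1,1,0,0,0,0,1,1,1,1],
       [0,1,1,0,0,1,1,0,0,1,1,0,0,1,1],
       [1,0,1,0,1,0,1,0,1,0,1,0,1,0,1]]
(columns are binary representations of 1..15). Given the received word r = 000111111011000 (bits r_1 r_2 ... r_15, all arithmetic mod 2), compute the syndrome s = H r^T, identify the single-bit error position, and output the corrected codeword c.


s = (0, 1, 1, 0)^T, error position = 6, corrected codeword c = 000110111011000

Compute s = H r^T mod 2 one row at a time:
  s_1 = 1 + 1 + 0 + 1 + 1 + 0 + 0 + 0 = 4 ≡ 0 (mod 2).
  s_2 = 1 + 1 + 1 + 1 + 1 + 0 + 0 + 0 = 5 ≡ 1 (mod 2).
  s_3 = 0 + 0 + 1 + 1 + 0 + 1 + 0 + 0 = 3 ≡ 1 (mod 2).
  s_4 = 0 + 0 + 1 + 1 + 1 + 1 + 0 + 0 = 4 ≡ 0 (mod 2).
s = (0, 1, 1, 0)^T — this equals column 6 of H (binary 0110), so error is at position 6.
Correct: flip bit 6 of r = 000111111011000 to get c = 000110111011000.


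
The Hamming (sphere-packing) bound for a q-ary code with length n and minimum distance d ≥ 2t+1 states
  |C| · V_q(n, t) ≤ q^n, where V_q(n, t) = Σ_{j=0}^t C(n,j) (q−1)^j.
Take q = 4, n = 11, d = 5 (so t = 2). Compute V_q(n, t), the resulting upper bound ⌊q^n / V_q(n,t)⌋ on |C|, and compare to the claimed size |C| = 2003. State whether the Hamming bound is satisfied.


V_q(n, t) = 529, q^n = 4194304, Hamming bound = 7928, |C| = 2003 ≤ bound (satisfied).

Step 1: Compute V_q(n, t) = Σ_{j=0}^2 C(n, j) (q−1)^j.
  j = 0: C(11,0)·(3)^0 = 1·1 = 1.
  j = 1: C(11,1)·(3)^1 = 11·3 = 33.
  j = 2: C(11,2)·(3)^2 = 55·9 = 495.
  V_q(n, t) = 1 + 33 + 495 = 529.
Step 2: q^n = 4^11 = 4194304.
Step 3: Hamming bound ⌊q^n / V_q(n,t)⌋ = ⌊4194304/529⌋ = 7928.
Step 4: Compare |C| = 2003 to 7928: satisfied.
The claimed |C| lies below the Hamming bound.


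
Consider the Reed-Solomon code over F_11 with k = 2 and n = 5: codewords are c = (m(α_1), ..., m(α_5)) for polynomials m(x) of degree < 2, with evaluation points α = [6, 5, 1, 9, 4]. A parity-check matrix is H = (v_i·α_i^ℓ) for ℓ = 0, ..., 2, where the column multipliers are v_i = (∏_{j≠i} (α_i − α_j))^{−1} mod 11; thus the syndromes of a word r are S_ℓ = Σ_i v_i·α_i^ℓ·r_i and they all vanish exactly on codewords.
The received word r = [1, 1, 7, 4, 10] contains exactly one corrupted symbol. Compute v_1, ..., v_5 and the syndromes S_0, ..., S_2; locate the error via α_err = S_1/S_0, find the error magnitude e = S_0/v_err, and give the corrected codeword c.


S = (9, 1, 5), error at position 2, error magnitude e = 1, c = [1, 0, 7, 4, 10].

Step 1: column multipliers v_i = (∏_{j≠i}(α_i − α_j))^{−1} mod 11.
  i = 1 (α = 6): (6−5)(6−1)(6−9)(6−4) = 1·5·(−3)·2 = −30 ≡ 3, so v_1 = 3^{−1} = 4 (mod 11).
  i = 2 (α = 5): (5−6)(5−1)(5−9)(5−4) = (−1)·4·(−4)·1 = 16 ≡ 5, so v_2 = 5^{−1} = 9 (mod 11).
  i = 3 (α = 1): (1−6)(1−5)(1−9)(1−4) = (−5)·(−4)·(−8)·(−3) = 480 ≡ 7, so v_3 = 7^{−1} = 8 (mod 11).
  i = 4 (α = 9): (9−6)(9−5)(9−1)(9−4) = 3·4·8·5 = 480 ≡ 7, so v_4 = 7^{−1} = 8 (mod 11).
  i = 5 (α = 4): (4−6)(4−5)(4−1)(4−9) = (−2)·(−1)·3·(−5) = −30 ≡ 3, so v_5 = 3^{−1} = 4 (mod 11).
  v = [4, 9, 8, 8, 4].
Step 2: syndromes of r = [1, 1, 7, 4, 10] (all sums mod 11).
  S_0 = Σ v_i r_i = 4·1 + 9·1 + 8·7 + 8·4 + 4·10 = 141 ≡ 9.
  S_1 = Σ v_i α_i r_i = 4·6·1 + 9·5·1 + 8·1·7 + 8·9·4 + 4·4·10 = 573 ≡ 1.
  α_i^2 mod 11 = [3, 3, 1, 4, 5].
  S_2 = Σ v_i α_i^2 r_i = 4·3·1 + 9·3·1 + 8·1·7 + 8·4·4 + 4·5·10 = 423 ≡ 5.
  S = (9, 1, 5) ≠ 0, so r is not a codeword (an error is present).
Step 3: locate the error. For a single error e at position i, S_ℓ = v_i·e·α_i^ℓ, so α_err = S_1/S_0.
  S_0^{−1} = 9^{−1} = 5 (mod 11), so α_err = 1·5 = 5 ≡ 5 = α_2. Error position i = 2.
  Consistency check: S_2/S_1 = 5·1 = 5 ≡ 5 = α_err ✓ (single-error assumption holds).
Step 4: error magnitude e = S_0/v_2 = S_0·∏_{j≠2}(α_2 − α_j) = 9·5 = 45 ≡ 1 (mod 11).
Step 5: correct position 2: c_2 = r_2 − e = 1 − 1 ≡ 0 (mod 11). Hence c = [1, 0, 7, 4, 10].
  Check: interpolating c through the α_i gives m(x) = 6 + 1·x (degree < 2) with m(α_i) = c_i for every i, so c is indeed a codeword.


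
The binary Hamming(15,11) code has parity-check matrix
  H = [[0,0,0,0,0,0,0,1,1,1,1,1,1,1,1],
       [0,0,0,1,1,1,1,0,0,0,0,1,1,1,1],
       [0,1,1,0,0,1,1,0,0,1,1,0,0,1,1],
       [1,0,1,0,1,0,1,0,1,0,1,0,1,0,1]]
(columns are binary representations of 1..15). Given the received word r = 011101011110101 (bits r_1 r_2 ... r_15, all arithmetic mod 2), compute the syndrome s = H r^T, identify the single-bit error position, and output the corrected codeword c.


s = (0, 0, 0, 1)^T, error position = 1, corrected codeword c = 111101011110101

Compute s = H r^T mod 2 one row at a time:
  s_1 = 1 + 1 + 1 + 1 + 0 + 1 + 0 + 1 = 6 ≡ 0 (mod 2).
  s_2 = 1 + 0 + 1 + 0 + 0 + 1 + 0 + 1 = 4 ≡ 0 (mod 2).
  s_3 = 1 + 1 + 1 + 0 + 1 + 1 + 0 + 1 = 6 ≡ 0 (mod 2).
  s_4 = 0 + 1 + 0 + 0 + 1 + 1 + 1 + 1 = 5 ≡ 1 (mod 2).
s = (0, 0, 0, 1)^T — this equals column 1 of H (binary 0001), so error is at position 1.
Correct: flip bit 1 of r = 011101011110101 to get c = 111101011110101.


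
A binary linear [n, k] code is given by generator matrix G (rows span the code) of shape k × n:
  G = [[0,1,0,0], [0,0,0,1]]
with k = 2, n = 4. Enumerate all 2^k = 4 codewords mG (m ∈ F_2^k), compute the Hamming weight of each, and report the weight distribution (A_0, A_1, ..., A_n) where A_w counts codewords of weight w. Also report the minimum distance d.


Weight distribution: A_0 = 1, A_1 = 2, A_2 = 1. Minimum distance d = 1.

Enumerate all 2^2 = 4 messages m ∈ F_2^2.
For each, compute codeword c = mG in F_2^4, then tally its weight.
  m = 00 → c = 0000, weight = 0.
  m = 10 → c = 0100, weight = 1.
  m = 01 → c = 0001, weight = 1.
  m = 11 → c = 0101, weight = 2.
Tally weights:
  weight 0: 1 codewords.
  weight 1: 2 codewords.
  weight 2: 1 codewords.
Minimum distance d = smallest w > 0 with A_w > 0 = 1.
Sanity: Σ A_w = 4 = 2^2 = 4 ✓.
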